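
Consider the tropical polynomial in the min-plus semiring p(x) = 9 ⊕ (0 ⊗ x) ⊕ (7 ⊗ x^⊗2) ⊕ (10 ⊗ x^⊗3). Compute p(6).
p(6) = 6

A tropical monomial a ⊗ x^⊗i evaluates to a + i · x. Evaluating each term at x = 6:
  Term 0 contributes 9 + 0 · 6 = 9
  Term 1 contributes 0 + 1 · 6 = 6
  Term 2 contributes 7 + 2 · 6 = 19
  Term 3 contributes 10 + 3 · 6 = 28
p(6) = ⊕ of these = min[9, 6, 19, 28] = 6.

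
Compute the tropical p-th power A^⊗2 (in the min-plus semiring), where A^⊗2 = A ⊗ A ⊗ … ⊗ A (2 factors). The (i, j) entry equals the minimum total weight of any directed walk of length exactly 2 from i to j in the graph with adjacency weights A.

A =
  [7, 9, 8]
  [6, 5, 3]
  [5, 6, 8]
A^⊗2 =
  [13, 14, 12]
  [8, 9, 8]
  [12, 11, 9]

Each entry (A^⊗2)_ij equals the minimum over all length-2 walks i = v_0 → v_1 → … → v_2 = j of Σ_t A[v_t][v_{t+1}]. For example, for (i, j) = (0, 2) we minimise over 3 possible intermediate vertex sequences; the minimum is 12, attained along the walk 0 → 1 → 2.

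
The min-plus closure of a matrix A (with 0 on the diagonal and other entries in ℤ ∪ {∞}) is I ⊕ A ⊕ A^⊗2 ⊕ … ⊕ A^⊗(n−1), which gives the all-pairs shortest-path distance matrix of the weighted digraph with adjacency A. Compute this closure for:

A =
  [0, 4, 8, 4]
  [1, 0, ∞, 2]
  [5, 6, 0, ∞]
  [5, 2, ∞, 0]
Closure =
  [0, 4, 8, 4]
  [1, 0, 9, 2]
  [5, 6, 0, 8]
  [3, 2, 11, 0]

This is the Floyd-Warshall all-pairs shortest-path computation. For each intermediate vertex k = 0, 1, …, 3, update dist[i][j] ← min(dist[i][j], dist[i][k] + dist[k][j]). The final matrix gives, for each (i, j), the minimum total weight of any directed path from i to j (possibly empty when i = j).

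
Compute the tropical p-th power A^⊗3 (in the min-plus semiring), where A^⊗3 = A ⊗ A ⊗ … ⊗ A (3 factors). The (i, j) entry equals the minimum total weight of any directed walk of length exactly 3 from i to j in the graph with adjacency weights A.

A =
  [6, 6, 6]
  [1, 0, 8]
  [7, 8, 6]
A^⊗3 =
  [7, 6, 13]
  [1, 0, 7]
  [9, 8, 15]

Each entry (A^⊗3)_ij equals the minimum over all length-3 walks i = v_0 → v_1 → … → v_3 = j of Σ_t A[v_t][v_{t+1}]. For example, for (i, j) = (0, 2) we minimise over 9 possible intermediate vertex sequences; the minimum is 13, attained along the walk 0 → 1 → 0 → 2.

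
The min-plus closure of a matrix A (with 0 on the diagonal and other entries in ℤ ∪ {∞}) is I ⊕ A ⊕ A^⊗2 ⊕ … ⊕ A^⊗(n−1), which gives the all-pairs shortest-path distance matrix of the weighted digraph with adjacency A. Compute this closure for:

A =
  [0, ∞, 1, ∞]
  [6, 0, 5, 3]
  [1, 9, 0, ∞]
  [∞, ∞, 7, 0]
Closure =
  [0, 10, 1, 13]
  [6, 0, 5, 3]
  [1, 9, 0, 12]
  [8, 16, 7, 0]

This is the Floyd-Warshall all-pairs shortest-path computation. For each intermediate vertex k = 0, 1, …, 3, update dist[i][j] ← min(dist[i][j], dist[i][k] + dist[k][j]). The final matrix gives, for each (i, j), the minimum total weight of any directed path from i to j (possibly empty when i = j).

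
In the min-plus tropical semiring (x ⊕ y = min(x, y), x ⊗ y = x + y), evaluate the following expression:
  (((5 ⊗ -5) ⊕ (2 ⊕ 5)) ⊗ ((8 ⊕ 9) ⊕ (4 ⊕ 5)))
(((5 ⊗ -5) ⊕ (2 ⊕ 5)) ⊗ ((8 ⊕ 9) ⊕ (4 ⊕ 5))) = 4

Expand innermost to outermost. Recall ⊕ takes the minimum of its arguments and ⊗ takes their sum. Working out the expression (((5 ⊗ -5) ⊕ (2 ⊕ 5)) ⊗ ((8 ⊕ 9) ⊕ (4 ⊕ 5))) gives 4.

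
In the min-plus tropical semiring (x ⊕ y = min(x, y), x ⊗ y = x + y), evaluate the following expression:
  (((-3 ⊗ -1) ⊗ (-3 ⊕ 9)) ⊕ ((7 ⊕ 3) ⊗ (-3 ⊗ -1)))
(((-3 ⊗ -1) ⊗ (-3 ⊕ 9)) ⊕ ((7 ⊕ 3) ⊗ (-3 ⊗ -1))) = -7

Expand innermost to outermost. Recall ⊕ takes the minimum of its arguments and ⊗ takes their sum. Working out the expression (((-3 ⊗ -1) ⊗ (-3 ⊕ 9)) ⊕ ((7 ⊕ 3) ⊗ (-3 ⊗ -1))) gives -7.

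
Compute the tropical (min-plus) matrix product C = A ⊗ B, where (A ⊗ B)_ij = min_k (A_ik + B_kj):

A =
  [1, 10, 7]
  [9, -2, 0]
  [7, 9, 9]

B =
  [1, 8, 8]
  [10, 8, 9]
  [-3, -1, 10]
A ⊗ B =
  [2, 6, 9]
  [-3, -1, 7]
  [6, 8, 15]

Apply the min-plus product entry-by-entry:
  C[0][0] = min over k of (A[0][0] + B[0][0] = 1 + 1 = 2, A[0][1] + B[1][0] = 10 + 10 = 20, A[0][2] + B[2][0] = 7 + -3 = 4) = 2 (attained at k = 0)
  C[0][1] = min over k of (A[0][0] + B[0][1] = 1 + 8 = 9, A[0][1] + B[1][1] = 10 + 8 = 18, A[0][2] + B[2][1] = 7 + -1 = 6) = 6 (attained at k = 2)
  C[0][2] = min over k of (A[0][0] + B[0][2] = 1 + 8 = 9, A[0][1] + B[1][2] = 10 + 9 = 19, A[0][2] + B[2][2] = 7 + 10 = 17) = 9 (attained at k = 0)
  C[1][0] = min over k of (A[1][0] + B[0][0] = 9 + 1 = 10, A[1][1] + B[1][0] = -2 + 10 = 8, A[1][2] + B[2][0] = 0 + -3 = -3) = -3 (attained at k = 2)
  C[1][1] = min over k of (A[1][0] + B[0][1] = 9 + 8 = 17, A[1][1] + B[1][1] = -2 + 8 = 6, A[1][2] + B[2][1] = 0 + -1 = -1) = -1 (attained at k = 2)
  C[1][2] = min over k of (A[1][0] + B[0][2] = 9 + 8 = 17, A[1][1] + B[1][2] = -2 + 9 = 7, A[1][2] + B[2][2] = 0 + 10 = 10) = 7 (attained at k = 1)
  C[2][0] = min over k of (A[2][0] + B[0][0] = 7 + 1 = 8, A[2][1] + B[1][0] = 9 + 10 = 19, A[2][2] + B[2][0] = 9 + -3 = 6) = 6 (attained at k = 2)
  C[2][1] = min over k of (A[2][0] + B[0][1] = 7 + 8 = 15, A[2][1] + B[1][1] = 9 + 8 = 17, A[2][2] + B[2][1] = 9 + -1 = 8) = 8 (attained at k = 2)
  C[2][2] = min over k of (A[2][0] + B[0][2] = 7 + 8 = 15, A[2][1] + B[1][2] = 9 + 9 = 18, A[2][2] + B[2][2] = 9 + 10 = 19) = 15 (attained at k = 0)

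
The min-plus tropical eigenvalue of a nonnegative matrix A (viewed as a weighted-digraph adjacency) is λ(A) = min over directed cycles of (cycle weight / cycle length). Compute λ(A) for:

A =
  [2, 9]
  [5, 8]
λ(A) = 2

Enumerate directed cycles and compute their means (weight / length). Sample:
  cycle 0 → 0: weight = 2, length = 1, mean = 2/1 ≈ 2.000
  cycle 1 → 1: weight = 8, length = 1, mean = 8/1 ≈ 8.000
  cycle 0 → 1 → 0: weight = 14, length = 2, mean = 14/2 ≈ 7.000
  cycle 1 → 0 → 1: weight = 14, length = 2, mean = 14/2 ≈ 7.000
Minimum mean = 2.000, attained e.g. along the cycle 0 → 0 with weight 2 and length 1. So λ(A) = 2/1 = 2.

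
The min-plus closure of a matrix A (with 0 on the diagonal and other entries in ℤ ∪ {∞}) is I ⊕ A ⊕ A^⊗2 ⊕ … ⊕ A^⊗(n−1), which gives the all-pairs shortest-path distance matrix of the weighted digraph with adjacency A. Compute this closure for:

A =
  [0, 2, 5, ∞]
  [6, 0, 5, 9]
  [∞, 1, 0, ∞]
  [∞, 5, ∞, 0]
Closure =
  [0, 2, 5, 11]
  [6, 0, 5, 9]
  [7, 1, 0, 10]
  [11, 5, 10, 0]

This is the Floyd-Warshall all-pairs shortest-path computation. For each intermediate vertex k = 0, 1, …, 3, update dist[i][j] ← min(dist[i][j], dist[i][k] + dist[k][j]). The final matrix gives, for each (i, j), the minimum total weight of any directed path from i to j (possibly empty when i = j).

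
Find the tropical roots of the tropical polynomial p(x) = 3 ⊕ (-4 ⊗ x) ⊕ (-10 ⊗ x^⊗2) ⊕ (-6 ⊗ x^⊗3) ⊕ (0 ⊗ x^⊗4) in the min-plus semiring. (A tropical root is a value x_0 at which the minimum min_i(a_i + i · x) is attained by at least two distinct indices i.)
Roots: {-6, -4, 6, 7}

Each tropical root is a break point of the lower envelope of the lines y = a_i + i · x (there are 5 lines, with slopes 0, 1, ..., 4). Only the lines that attain the minimum somewhere contribute to roots; other lines are dominated. Here the surviving (envelope) indices are i = 4, i = 3, i = 2, i = 1, i = 0.
Intersections between consecutive envelope lines give the roots: for adjacent envelope indices i < j the intersection is x = (a_i − a_j) / (j − i). Reading off the sorted break points: {-6, -4, 6, 7}.
Verification: at each break x_0, at least two indices attain the minimum of min_i(a_i + i · x_0).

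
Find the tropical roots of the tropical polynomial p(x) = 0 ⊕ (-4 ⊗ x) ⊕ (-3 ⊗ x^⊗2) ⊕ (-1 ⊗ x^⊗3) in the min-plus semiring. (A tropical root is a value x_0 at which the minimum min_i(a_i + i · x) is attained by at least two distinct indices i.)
Roots: {-2, -1, 4}

Each tropical root is a break point of the lower envelope of the lines y = a_i + i · x (there are 4 lines, with slopes 0, 1, ..., 3). Only the lines that attain the minimum somewhere contribute to roots; other lines are dominated. Here the surviving (envelope) indices are i = 3, i = 2, i = 1, i = 0.
Intersections between consecutive envelope lines give the roots: for adjacent envelope indices i < j the intersection is x = (a_i − a_j) / (j − i). Reading off the sorted break points: {-2, -1, 4}.
Verification: at each break x_0, at least two indices attain the minimum of min_i(a_i + i · x_0).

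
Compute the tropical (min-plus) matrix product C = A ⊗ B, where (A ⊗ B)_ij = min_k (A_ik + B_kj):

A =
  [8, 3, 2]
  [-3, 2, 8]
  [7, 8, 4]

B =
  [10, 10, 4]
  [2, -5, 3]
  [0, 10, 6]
A ⊗ B =
  [2, -2, 6]
  [4, -3, 1]
  [4, 3, 10]

Apply the min-plus product entry-by-entry:
  C[0][0] = min over k of (A[0][0] + B[0][0] = 8 + 10 = 18, A[0][1] + B[1][0] = 3 + 2 = 5, A[0][2] + B[2][0] = 2 + 0 = 2) = 2 (attained at k = 2)
  C[0][1] = min over k of (A[0][0] + B[0][1] = 8 + 10 = 18, A[0][1] + B[1][1] = 3 + -5 = -2, A[0][2] + B[2][1] = 2 + 10 = 12) = -2 (attained at k = 1)
  C[0][2] = min over k of (A[0][0] + B[0][2] = 8 + 4 = 12, A[0][1] + B[1][2] = 3 + 3 = 6, A[0][2] + B[2][2] = 2 + 6 = 8) = 6 (attained at k = 1)
  C[1][0] = min over k of (A[1][0] + B[0][0] = -3 + 10 = 7, A[1][1] + B[1][0] = 2 + 2 = 4, A[1][2] + B[2][0] = 8 + 0 = 8) = 4 (attained at k = 1)
  C[1][1] = min over k of (A[1][0] + B[0][1] = -3 + 10 = 7, A[1][1] + B[1][1] = 2 + -5 = -3, A[1][2] + B[2][1] = 8 + 10 = 18) = -3 (attained at k = 1)
  C[1][2] = min over k of (A[1][0] + B[0][2] = -3 + 4 = 1, A[1][1] + B[1][2] = 2 + 3 = 5, A[1][2] + B[2][2] = 8 + 6 = 14) = 1 (attained at k = 0)
  C[2][0] = min over k of (A[2][0] + B[0][0] = 7 + 10 = 17, A[2][1] + B[1][0] = 8 + 2 = 10, A[2][2] + B[2][0] = 4 + 0 = 4) = 4 (attained at k = 2)
  C[2][1] = min over k of (A[2][0] + B[0][1] = 7 + 10 = 17, A[2][1] + B[1][1] = 8 + -5 = 3, A[2][2] + B[2][1] = 4 + 10 = 14) = 3 (attained at k = 1)
  C[2][2] = min over k of (A[2][0] + B[0][2] = 7 + 4 = 11, A[2][1] + B[1][2] = 8 + 3 = 11, A[2][2] + B[2][2] = 4 + 6 = 10) = 10 (attained at k = 2)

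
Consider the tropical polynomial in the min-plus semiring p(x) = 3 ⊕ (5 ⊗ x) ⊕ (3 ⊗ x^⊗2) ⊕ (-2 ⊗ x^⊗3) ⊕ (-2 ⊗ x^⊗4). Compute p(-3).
p(-3) = -14

A tropical monomial a ⊗ x^⊗i evaluates to a + i · x. Evaluating each term at x = -3:
  Term 0 contributes 3 + 0 · -3 = 3
  Term 1 contributes 5 + 1 · -3 = 2
  Term 2 contributes 3 + 2 · -3 = -3
  Term 3 contributes -2 + 3 · -3 = -11
  Term 4 contributes -2 + 4 · -3 = -14
p(-3) = ⊕ of these = min[3, 2, -3, -11, -14] = -14.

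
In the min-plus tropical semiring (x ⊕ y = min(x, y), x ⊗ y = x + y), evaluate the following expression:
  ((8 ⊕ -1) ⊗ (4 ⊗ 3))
((8 ⊕ -1) ⊗ (4 ⊗ 3)) = 6

Expand innermost to outermost. Recall ⊕ takes the minimum of its arguments and ⊗ takes their sum. Working out the expression ((8 ⊕ -1) ⊗ (4 ⊗ 3)) gives 6.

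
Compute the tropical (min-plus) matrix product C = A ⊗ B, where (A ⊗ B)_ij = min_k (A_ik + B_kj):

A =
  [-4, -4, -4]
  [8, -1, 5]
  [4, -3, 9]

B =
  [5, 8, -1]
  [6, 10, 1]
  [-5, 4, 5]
A ⊗ B =
  [-9, 0, -5]
  [0, 9, 0]
  [3, 7, -2]

Apply the min-plus product entry-by-entry:
  C[0][0] = min over k of (A[0][0] + B[0][0] = -4 + 5 = 1, A[0][1] + B[1][0] = -4 + 6 = 2, A[0][2] + B[2][0] = -4 + -5 = -9) = -9 (attained at k = 2)
  C[0][1] = min over k of (A[0][0] + B[0][1] = -4 + 8 = 4, A[0][1] + B[1][1] = -4 + 10 = 6, A[0][2] + B[2][1] = -4 + 4 = 0) = 0 (attained at k = 2)
  C[0][2] = min over k of (A[0][0] + B[0][2] = -4 + -1 = -5, A[0][1] + B[1][2] = -4 + 1 = -3, A[0][2] + B[2][2] = -4 + 5 = 1) = -5 (attained at k = 0)
  C[1][0] = min over k of (A[1][0] + B[0][0] = 8 + 5 = 13, A[1][1] + B[1][0] = -1 + 6 = 5, A[1][2] + B[2][0] = 5 + -5 = 0) = 0 (attained at k = 2)
  C[1][1] = min over k of (A[1][0] + B[0][1] = 8 + 8 = 16, A[1][1] + B[1][1] = -1 + 10 = 9, A[1][2] + B[2][1] = 5 + 4 = 9) = 9 (attained at k = 1)
  C[1][2] = min over k of (A[1][0] + B[0][2] = 8 + -1 = 7, A[1][1] + B[1][2] = -1 + 1 = 0, A[1][2] + B[2][2] = 5 + 5 = 10) = 0 (attained at k = 1)
  C[2][0] = min over k of (A[2][0] + B[0][0] = 4 + 5 = 9, A[2][1] + B[1][0] = -3 + 6 = 3, A[2][2] + B[2][0] = 9 + -5 = 4) = 3 (attained at k = 1)
  C[2][1] = min over k of (A[2][0] + B[0][1] = 4 + 8 = 12, A[2][1] + B[1][1] = -3 + 10 = 7, A[2][2] + B[2][1] = 9 + 4 = 13) = 7 (attained at k = 1)
  C[2][2] = min over k of (A[2][0] + B[0][2] = 4 + -1 = 3, A[2][1] + B[1][2] = -3 + 1 = -2, A[2][2] + B[2][2] = 9 + 5 = 14) = -2 (attained at k = 1)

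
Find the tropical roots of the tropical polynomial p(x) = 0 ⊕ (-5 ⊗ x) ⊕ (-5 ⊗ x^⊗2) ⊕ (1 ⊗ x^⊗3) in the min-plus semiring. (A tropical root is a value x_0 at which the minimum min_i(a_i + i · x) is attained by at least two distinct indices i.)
Roots: {-6, 0, 5}

Each tropical root is a break point of the lower envelope of the lines y = a_i + i · x (there are 4 lines, with slopes 0, 1, ..., 3). Only the lines that attain the minimum somewhere contribute to roots; other lines are dominated. Here the surviving (envelope) indices are i = 3, i = 2, i = 1, i = 0.
Intersections between consecutive envelope lines give the roots: for adjacent envelope indices i < j the intersection is x = (a_i − a_j) / (j − i). Reading off the sorted break points: {-6, 0, 5}.
Verification: at each break x_0, at least two indices attain the minimum of min_i(a_i + i · x_0).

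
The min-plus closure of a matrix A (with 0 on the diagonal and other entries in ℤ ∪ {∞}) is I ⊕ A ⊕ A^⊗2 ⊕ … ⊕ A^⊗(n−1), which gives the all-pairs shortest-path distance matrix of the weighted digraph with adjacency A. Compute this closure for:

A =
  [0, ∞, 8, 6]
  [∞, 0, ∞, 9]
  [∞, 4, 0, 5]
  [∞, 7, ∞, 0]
Closure =
  [0, 12, 8, 6]
  [∞, 0, ∞, 9]
  [∞, 4, 0, 5]
  [∞, 7, ∞, 0]

This is the Floyd-Warshall all-pairs shortest-path computation. For each intermediate vertex k = 0, 1, …, 3, update dist[i][j] ← min(dist[i][j], dist[i][k] + dist[k][j]). The final matrix gives, for each (i, j), the minimum total weight of any directed path from i to j (possibly empty when i = j).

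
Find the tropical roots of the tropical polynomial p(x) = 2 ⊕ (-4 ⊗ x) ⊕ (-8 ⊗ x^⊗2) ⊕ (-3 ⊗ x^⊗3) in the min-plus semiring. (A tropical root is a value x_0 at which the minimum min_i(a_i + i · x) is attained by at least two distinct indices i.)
Roots: {-5, 4, 6}

Each tropical root is a break point of the lower envelope of the lines y = a_i + i · x (there are 4 lines, with slopes 0, 1, ..., 3). Only the lines that attain the minimum somewhere contribute to roots; other lines are dominated. Here the surviving (envelope) indices are i = 3, i = 2, i = 1, i = 0.
Intersections between consecutive envelope lines give the roots: for adjacent envelope indices i < j the intersection is x = (a_i − a_j) / (j − i). Reading off the sorted break points: {-5, 4, 6}.
Verification: at each break x_0, at least two indices attain the minimum of min_i(a_i + i · x_0).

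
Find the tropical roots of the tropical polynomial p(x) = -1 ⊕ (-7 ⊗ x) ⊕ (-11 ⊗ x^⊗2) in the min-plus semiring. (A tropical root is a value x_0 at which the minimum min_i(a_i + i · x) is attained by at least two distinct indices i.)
Roots: {4, 6}

Each tropical root is a break point of the lower envelope of the lines y = a_i + i · x (there are 3 lines, with slopes 0, 1, ..., 2). Only the lines that attain the minimum somewhere contribute to roots; other lines are dominated. Here the surviving (envelope) indices are i = 2, i = 1, i = 0.
Intersections between consecutive envelope lines give the roots: for adjacent envelope indices i < j the intersection is x = (a_i − a_j) / (j − i). Reading off the sorted break points: {4, 6}.
Verification: at each break x_0, at least two indices attain the minimum of min_i(a_i + i · x_0).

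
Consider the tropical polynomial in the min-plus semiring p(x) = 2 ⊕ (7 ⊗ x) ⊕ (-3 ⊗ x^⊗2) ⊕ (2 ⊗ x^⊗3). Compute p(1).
p(1) = -1

A tropical monomial a ⊗ x^⊗i evaluates to a + i · x. Evaluating each term at x = 1:
  Term 0 contributes 2 + 0 · 1 = 2
  Term 1 contributes 7 + 1 · 1 = 8
  Term 2 contributes -3 + 2 · 1 = -1
  Term 3 contributes 2 + 3 · 1 = 5
p(1) = ⊕ of these = min[2, 8, -1, 5] = -1.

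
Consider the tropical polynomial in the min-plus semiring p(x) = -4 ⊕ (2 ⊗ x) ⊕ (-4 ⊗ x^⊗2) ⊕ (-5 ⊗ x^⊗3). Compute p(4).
p(4) = -4

A tropical monomial a ⊗ x^⊗i evaluates to a + i · x. Evaluating each term at x = 4:
  Term 0 contributes -4 + 0 · 4 = -4
  Term 1 contributes 2 + 1 · 4 = 6
  Term 2 contributes -4 + 2 · 4 = 4
  Term 3 contributes -5 + 3 · 4 = 7
p(4) = ⊕ of these = min[-4, 6, 4, 7] = -4.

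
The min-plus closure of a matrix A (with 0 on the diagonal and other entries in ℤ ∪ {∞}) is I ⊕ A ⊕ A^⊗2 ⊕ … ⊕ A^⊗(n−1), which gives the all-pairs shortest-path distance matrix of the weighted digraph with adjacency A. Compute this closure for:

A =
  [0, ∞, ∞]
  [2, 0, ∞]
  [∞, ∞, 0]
Closure =
  [0, ∞, ∞]
  [2, 0, ∞]
  [∞, ∞, 0]

This is the Floyd-Warshall all-pairs shortest-path computation. For each intermediate vertex k = 0, 1, …, 2, update dist[i][j] ← min(dist[i][j], dist[i][k] + dist[k][j]). The final matrix gives, for each (i, j), the minimum total weight of any directed path from i to j (possibly empty when i = j).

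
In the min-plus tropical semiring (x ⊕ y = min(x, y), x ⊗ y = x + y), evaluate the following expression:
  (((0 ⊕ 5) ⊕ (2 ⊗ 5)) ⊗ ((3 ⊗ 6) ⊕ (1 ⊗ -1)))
(((0 ⊕ 5) ⊕ (2 ⊗ 5)) ⊗ ((3 ⊗ 6) ⊕ (1 ⊗ -1))) = 0

Expand innermost to outermost. Recall ⊕ takes the minimum of its arguments and ⊗ takes their sum. Working out the expression (((0 ⊕ 5) ⊕ (2 ⊗ 5)) ⊗ ((3 ⊗ 6) ⊕ (1 ⊗ -1))) gives 0.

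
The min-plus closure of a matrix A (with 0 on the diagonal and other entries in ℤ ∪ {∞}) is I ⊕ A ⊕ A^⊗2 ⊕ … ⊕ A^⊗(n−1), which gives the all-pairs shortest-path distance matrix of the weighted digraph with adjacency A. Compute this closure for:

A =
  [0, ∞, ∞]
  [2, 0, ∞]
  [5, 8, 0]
Closure =
  [0, ∞, ∞]
  [2, 0, ∞]
  [5, 8, 0]

This is the Floyd-Warshall all-pairs shortest-path computation. For each intermediate vertex k = 0, 1, …, 2, update dist[i][j] ← min(dist[i][j], dist[i][k] + dist[k][j]). The final matrix gives, for each (i, j), the minimum total weight of any directed path from i to j (possibly empty when i = j).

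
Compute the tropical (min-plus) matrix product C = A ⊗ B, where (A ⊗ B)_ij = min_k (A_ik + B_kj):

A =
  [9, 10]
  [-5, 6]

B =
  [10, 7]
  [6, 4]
A ⊗ B =
  [16, 14]
  [5, 2]

Apply the min-plus product entry-by-entry:
  C[0][0] = min over k of (A[0][0] + B[0][0] = 9 + 10 = 19, A[0][1] + B[1][0] = 10 + 6 = 16) = 16 (attained at k = 1)
  C[0][1] = min over k of (A[0][0] + B[0][1] = 9 + 7 = 16, A[0][1] + B[1][1] = 10 + 4 = 14) = 14 (attained at k = 1)
  C[1][0] = min over k of (A[1][0] + B[0][0] = -5 + 10 = 5, A[1][1] + B[1][0] = 6 + 6 = 12) = 5 (attained at k = 0)
  C[1][1] = min over k of (A[1][0] + B[0][1] = -5 + 7 = 2, A[1][1] + B[1][1] = 6 + 4 = 10) = 2 (attained at k = 0)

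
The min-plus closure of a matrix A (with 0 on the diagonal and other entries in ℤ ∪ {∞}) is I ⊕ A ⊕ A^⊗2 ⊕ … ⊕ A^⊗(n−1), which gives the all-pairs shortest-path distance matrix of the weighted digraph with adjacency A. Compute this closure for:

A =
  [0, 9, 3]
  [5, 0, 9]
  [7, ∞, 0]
Closure =
  [0, 9, 3]
  [5, 0, 8]
  [7, 16, 0]

This is the Floyd-Warshall all-pairs shortest-path computation. For each intermediate vertex k = 0, 1, …, 2, update dist[i][j] ← min(dist[i][j], dist[i][k] + dist[k][j]). The final matrix gives, for each (i, j), the minimum total weight of any directed path from i to j (possibly empty when i = j).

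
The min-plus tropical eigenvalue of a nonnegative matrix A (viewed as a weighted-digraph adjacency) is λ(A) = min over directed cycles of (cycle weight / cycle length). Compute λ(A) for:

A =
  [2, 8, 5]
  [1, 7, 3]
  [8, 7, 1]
λ(A) = 1

Enumerate directed cycles and compute their means (weight / length). Sample:
  cycle 0 → 0: weight = 2, length = 1, mean = 2/1 ≈ 2.000
  cycle 1 → 1: weight = 7, length = 1, mean = 7/1 ≈ 7.000
  cycle 2 → 2: weight = 1, length = 1, mean = 1/1 ≈ 1.000
  cycle 0 → 1 → 0: weight = 9, length = 2, mean = 9/2 ≈ 4.500
  cycle 0 → 2 → 0: weight = 13, length = 2, mean = 13/2 ≈ 6.500
  cycle 1 → 0 → 1: weight = 9, length = 2, mean = 9/2 ≈ 4.500
Minimum mean = 1.000, attained e.g. along the cycle 2 → 2 with weight 1 and length 1. So λ(A) = 1/1 = 1.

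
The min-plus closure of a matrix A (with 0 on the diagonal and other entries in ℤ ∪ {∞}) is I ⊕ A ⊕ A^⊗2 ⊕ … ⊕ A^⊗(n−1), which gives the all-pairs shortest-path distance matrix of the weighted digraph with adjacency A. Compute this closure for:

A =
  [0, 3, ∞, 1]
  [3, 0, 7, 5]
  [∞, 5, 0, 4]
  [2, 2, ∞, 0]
Closure =
  [0, 3, 10, 1]
  [3, 0, 7, 4]
  [6, 5, 0, 4]
  [2, 2, 9, 0]

This is the Floyd-Warshall all-pairs shortest-path computation. For each intermediate vertex k = 0, 1, …, 3, update dist[i][j] ← min(dist[i][j], dist[i][k] + dist[k][j]). The final matrix gives, for each (i, j), the minimum total weight of any directed path from i to j (possibly empty when i = j).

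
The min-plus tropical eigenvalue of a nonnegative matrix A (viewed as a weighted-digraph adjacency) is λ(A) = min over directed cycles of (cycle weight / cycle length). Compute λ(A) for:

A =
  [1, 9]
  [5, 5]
λ(A) = 1

Enumerate directed cycles and compute their means (weight / length). Sample:
  cycle 0 → 0: weight = 1, length = 1, mean = 1/1 ≈ 1.000
  cycle 1 → 1: weight = 5, length = 1, mean = 5/1 ≈ 5.000
  cycle 0 → 1 → 0: weight = 14, length = 2, mean = 14/2 ≈ 7.000
  cycle 1 → 0 → 1: weight = 14, length = 2, mean = 14/2 ≈ 7.000
Minimum mean = 1.000, attained e.g. along the cycle 0 → 0 with weight 1 and length 1. So λ(A) = 1/1 = 1.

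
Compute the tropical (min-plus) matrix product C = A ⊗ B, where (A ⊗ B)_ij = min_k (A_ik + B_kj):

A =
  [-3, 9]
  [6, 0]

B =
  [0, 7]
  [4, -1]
A ⊗ B =
  [-3, 4]
  [4, -1]

Apply the min-plus product entry-by-entry:
  C[0][0] = min over k of (A[0][0] + B[0][0] = -3 + 0 = -3, A[0][1] + B[1][0] = 9 + 4 = 13) = -3 (attained at k = 0)
  C[0][1] = min over k of (A[0][0] + B[0][1] = -3 + 7 = 4, A[0][1] + B[1][1] = 9 + -1 = 8) = 4 (attained at k = 0)
  C[1][0] = min over k of (A[1][0] + B[0][0] = 6 + 0 = 6, A[1][1] + B[1][0] = 0 + 4 = 4) = 4 (attained at k = 1)
  C[1][1] = min over k of (A[1][0] + B[0][1] = 6 + 7 = 13, A[1][1] + B[1][1] = 0 + -1 = -1) = -1 (attained at k = 1)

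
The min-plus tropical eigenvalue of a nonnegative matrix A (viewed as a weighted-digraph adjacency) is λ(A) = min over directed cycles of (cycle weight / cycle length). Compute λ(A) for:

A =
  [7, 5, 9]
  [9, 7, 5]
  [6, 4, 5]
λ(A) = 9/2

Enumerate directed cycles and compute their means (weight / length). Sample:
  cycle 0 → 0: weight = 7, length = 1, mean = 7/1 ≈ 7.000
  cycle 1 → 1: weight = 7, length = 1, mean = 7/1 ≈ 7.000
  cycle 2 → 2: weight = 5, length = 1, mean = 5/1 ≈ 5.000
  cycle 0 → 1 → 0: weight = 14, length = 2, mean = 14/2 ≈ 7.000
  cycle 0 → 2 → 0: weight = 15, length = 2, mean = 15/2 ≈ 7.500
  cycle 1 → 0 → 1: weight = 14, length = 2, mean = 14/2 ≈ 7.000
Minimum mean = 4.500, attained e.g. along the cycle 1 → 2 → 1 with weight 9 and length 2. So λ(A) = 9/2 = 9/2.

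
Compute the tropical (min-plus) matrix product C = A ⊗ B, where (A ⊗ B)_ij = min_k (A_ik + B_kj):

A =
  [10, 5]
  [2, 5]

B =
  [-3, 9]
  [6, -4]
A ⊗ B =
  [7, 1]
  [-1, 1]

Apply the min-plus product entry-by-entry:
  C[0][0] = min over k of (A[0][0] + B[0][0] = 10 + -3 = 7, A[0][1] + B[1][0] = 5 + 6 = 11) = 7 (attained at k = 0)
  C[0][1] = min over k of (A[0][0] + B[0][1] = 10 + 9 = 19, A[0][1] + B[1][1] = 5 + -4 = 1) = 1 (attained at k = 1)
  C[1][0] = min over k of (A[1][0] + B[0][0] = 2 + -3 = -1, A[1][1] + B[1][0] = 5 + 6 = 11) = -1 (attained at k = 0)
  C[1][1] = min over k of (A[1][0] + B[0][1] = 2 + 9 = 11, A[1][1] + B[1][1] = 5 + -4 = 1) = 1 (attained at k = 1)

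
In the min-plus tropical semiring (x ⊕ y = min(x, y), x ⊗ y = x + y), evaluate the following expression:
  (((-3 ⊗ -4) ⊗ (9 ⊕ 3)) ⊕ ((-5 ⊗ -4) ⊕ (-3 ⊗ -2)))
(((-3 ⊗ -4) ⊗ (9 ⊕ 3)) ⊕ ((-5 ⊗ -4) ⊕ (-3 ⊗ -2))) = -9

Expand innermost to outermost. Recall ⊕ takes the minimum of its arguments and ⊗ takes their sum. Working out the expression (((-3 ⊗ -4) ⊗ (9 ⊕ 3)) ⊕ ((-5 ⊗ -4) ⊕ (-3 ⊗ -2))) gives -9.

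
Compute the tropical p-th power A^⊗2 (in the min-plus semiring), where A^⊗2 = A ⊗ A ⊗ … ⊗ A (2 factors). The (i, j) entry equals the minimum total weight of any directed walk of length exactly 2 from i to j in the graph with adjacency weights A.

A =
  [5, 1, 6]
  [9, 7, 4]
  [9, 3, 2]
A^⊗2 =
  [10, 6, 5]
  [13, 7, 6]
  [11, 5, 4]

Each entry (A^⊗2)_ij equals the minimum over all length-2 walks i = v_0 → v_1 → … → v_2 = j of Σ_t A[v_t][v_{t+1}]. For example, for (i, j) = (0, 2) we minimise over 3 possible intermediate vertex sequences; the minimum is 5, attained along the walk 0 → 1 → 2.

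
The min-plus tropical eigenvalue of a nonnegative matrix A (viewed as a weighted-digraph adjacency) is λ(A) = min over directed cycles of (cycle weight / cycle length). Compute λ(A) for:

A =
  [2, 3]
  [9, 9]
λ(A) = 2

Enumerate directed cycles and compute their means (weight / length). Sample:
  cycle 0 → 0: weight = 2, length = 1, mean = 2/1 ≈ 2.000
  cycle 1 → 1: weight = 9, length = 1, mean = 9/1 ≈ 9.000
  cycle 0 → 1 → 0: weight = 12, length = 2, mean = 12/2 ≈ 6.000
  cycle 1 → 0 → 1: weight = 12, length = 2, mean = 12/2 ≈ 6.000
Minimum mean = 2.000, attained e.g. along the cycle 0 → 0 with weight 2 and length 1. So λ(A) = 2/1 = 2.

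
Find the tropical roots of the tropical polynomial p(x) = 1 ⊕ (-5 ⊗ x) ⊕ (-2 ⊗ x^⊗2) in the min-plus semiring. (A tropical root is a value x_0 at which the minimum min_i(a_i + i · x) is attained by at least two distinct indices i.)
Roots: {-3, 6}

Each tropical root is a break point of the lower envelope of the lines y = a_i + i · x (there are 3 lines, with slopes 0, 1, ..., 2). Only the lines that attain the minimum somewhere contribute to roots; other lines are dominated. Here the surviving (envelope) indices are i = 2, i = 1, i = 0.
Intersections between consecutive envelope lines give the roots: for adjacent envelope indices i < j the intersection is x = (a_i − a_j) / (j − i). Reading off the sorted break points: {-3, 6}.
Verification: at each break x_0, at least two indices attain the minimum of min_i(a_i + i · x_0).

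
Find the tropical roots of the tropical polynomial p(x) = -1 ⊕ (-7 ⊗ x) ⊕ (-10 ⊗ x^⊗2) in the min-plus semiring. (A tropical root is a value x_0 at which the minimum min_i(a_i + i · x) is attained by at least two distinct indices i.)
Roots: {3, 6}

Each tropical root is a break point of the lower envelope of the lines y = a_i + i · x (there are 3 lines, with slopes 0, 1, ..., 2). Only the lines that attain the minimum somewhere contribute to roots; other lines are dominated. Here the surviving (envelope) indices are i = 2, i = 1, i = 0.
Intersections between consecutive envelope lines give the roots: for adjacent envelope indices i < j the intersection is x = (a_i − a_j) / (j − i). Reading off the sorted break points: {3, 6}.
Verification: at each break x_0, at least two indices attain the minimum of min_i(a_i + i · x_0).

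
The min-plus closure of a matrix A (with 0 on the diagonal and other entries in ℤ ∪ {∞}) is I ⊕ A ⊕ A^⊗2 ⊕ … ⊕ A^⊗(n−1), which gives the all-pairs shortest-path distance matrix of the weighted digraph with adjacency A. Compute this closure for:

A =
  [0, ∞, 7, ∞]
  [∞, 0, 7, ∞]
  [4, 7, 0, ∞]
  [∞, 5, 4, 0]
Closure =
  [0, 14, 7, ∞]
  [11, 0, 7, ∞]
  [4, 7, 0, ∞]
  [8, 5, 4, 0]

This is the Floyd-Warshall all-pairs shortest-path computation. For each intermediate vertex k = 0, 1, …, 3, update dist[i][j] ← min(dist[i][j], dist[i][k] + dist[k][j]). The final matrix gives, for each (i, j), the minimum total weight of any directed path from i to j (possibly empty when i = j).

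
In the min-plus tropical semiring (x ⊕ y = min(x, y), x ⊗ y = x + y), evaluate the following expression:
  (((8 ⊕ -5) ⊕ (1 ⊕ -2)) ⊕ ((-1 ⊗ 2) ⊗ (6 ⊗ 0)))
(((8 ⊕ -5) ⊕ (1 ⊕ -2)) ⊕ ((-1 ⊗ 2) ⊗ (6 ⊗ 0))) = -5

Expand innermost to outermost. Recall ⊕ takes the minimum of its arguments and ⊗ takes their sum. Working out the expression (((8 ⊕ -5) ⊕ (1 ⊕ -2)) ⊕ ((-1 ⊗ 2) ⊗ (6 ⊗ 0))) gives -5.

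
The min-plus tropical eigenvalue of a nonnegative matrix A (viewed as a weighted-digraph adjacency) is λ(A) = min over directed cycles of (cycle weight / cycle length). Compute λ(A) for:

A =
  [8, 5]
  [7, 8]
λ(A) = 6

Enumerate directed cycles and compute their means (weight / length). Sample:
  cycle 0 → 0: weight = 8, length = 1, mean = 8/1 ≈ 8.000
  cycle 1 → 1: weight = 8, length = 1, mean = 8/1 ≈ 8.000
  cycle 0 → 1 → 0: weight = 12, length = 2, mean = 12/2 ≈ 6.000
  cycle 1 → 0 → 1: weight = 12, length = 2, mean = 12/2 ≈ 6.000
Minimum mean = 6.000, attained e.g. along the cycle 0 → 1 → 0 with weight 12 and length 2. So λ(A) = 12/2 = 6.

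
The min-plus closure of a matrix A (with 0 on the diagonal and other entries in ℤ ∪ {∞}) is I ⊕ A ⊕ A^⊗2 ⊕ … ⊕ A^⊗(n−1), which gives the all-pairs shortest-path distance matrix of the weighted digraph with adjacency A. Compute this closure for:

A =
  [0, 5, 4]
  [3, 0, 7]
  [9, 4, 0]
Closure =
  [0, 5, 4]
  [3, 0, 7]
  [7, 4, 0]

This is the Floyd-Warshall all-pairs shortest-path computation. For each intermediate vertex k = 0, 1, …, 2, update dist[i][j] ← min(dist[i][j], dist[i][k] + dist[k][j]). The final matrix gives, for each (i, j), the minimum total weight of any directed path from i to j (possibly empty when i = j).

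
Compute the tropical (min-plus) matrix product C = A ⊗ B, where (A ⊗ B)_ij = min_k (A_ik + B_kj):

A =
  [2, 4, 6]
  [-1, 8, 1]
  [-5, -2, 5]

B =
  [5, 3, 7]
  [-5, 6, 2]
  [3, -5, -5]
A ⊗ B =
  [-1, 1, 1]
  [3, -4, -4]
  [-7, -2, 0]

Apply the min-plus product entry-by-entry:
  C[0][0] = min over k of (A[0][0] + B[0][0] = 2 + 5 = 7, A[0][1] + B[1][0] = 4 + -5 = -1, A[0][2] + B[2][0] = 6 + 3 = 9) = -1 (attained at k = 1)
  C[0][1] = min over k of (A[0][0] + B[0][1] = 2 + 3 = 5, A[0][1] + B[1][1] = 4 + 6 = 10, A[0][2] + B[2][1] = 6 + -5 = 1) = 1 (attained at k = 2)
  C[0][2] = min over k of (A[0][0] + B[0][2] = 2 + 7 = 9, A[0][1] + B[1][2] = 4 + 2 = 6, A[0][2] + B[2][2] = 6 + -5 = 1) = 1 (attained at k = 2)
  C[1][0] = min over k of (A[1][0] + B[0][0] = -1 + 5 = 4, A[1][1] + B[1][0] = 8 + -5 = 3, A[1][2] + B[2][0] = 1 + 3 = 4) = 3 (attained at k = 1)
  C[1][1] = min over k of (A[1][0] + B[0][1] = -1 + 3 = 2, A[1][1] + B[1][1] = 8 + 6 = 14, A[1][2] + B[2][1] = 1 + -5 = -4) = -4 (attained at k = 2)
  C[1][2] = min over k of (A[1][0] + B[0][2] = -1 + 7 = 6, A[1][1] + B[1][2] = 8 + 2 = 10, A[1][2] + B[2][2] = 1 + -5 = -4) = -4 (attained at k = 2)
  C[2][0] = min over k of (A[2][0] + B[0][0] = -5 + 5 = 0, A[2][1] + B[1][0] = -2 + -5 = -7, A[2][2] + B[2][0] = 5 + 3 = 8) = -7 (attained at k = 1)
  C[2][1] = min over k of (A[2][0] + B[0][1] = -5 + 3 = -2, A[2][1] + B[1][1] = -2 + 6 = 4, A[2][2] + B[2][1] = 5 + -5 = 0) = -2 (attained at k = 0)
  C[2][2] = min over k of (A[2][0] + B[0][2] = -5 + 7 = 2, A[2][1] + B[1][2] = -2 + 2 = 0, A[2][2] + B[2][2] = 5 + -5 = 0) = 0 (attained at k = 1)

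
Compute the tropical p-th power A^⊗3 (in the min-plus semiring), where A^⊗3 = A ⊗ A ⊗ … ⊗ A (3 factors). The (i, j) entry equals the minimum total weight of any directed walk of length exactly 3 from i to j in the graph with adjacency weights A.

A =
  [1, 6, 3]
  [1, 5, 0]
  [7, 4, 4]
A^⊗3 =
  [3, 8, 5]
  [3, 8, 4]
  [6, 8, 8]

Each entry (A^⊗3)_ij equals the minimum over all length-3 walks i = v_0 → v_1 → … → v_3 = j of Σ_t A[v_t][v_{t+1}]. For example, for (i, j) = (0, 2) we minimise over 9 possible intermediate vertex sequences; the minimum is 5, attained along the walk 0 → 0 → 0 → 2.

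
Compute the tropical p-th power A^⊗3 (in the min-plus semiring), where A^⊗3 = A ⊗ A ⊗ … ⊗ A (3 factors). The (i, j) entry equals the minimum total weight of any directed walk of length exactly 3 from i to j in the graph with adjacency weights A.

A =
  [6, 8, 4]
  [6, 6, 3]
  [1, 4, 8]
A^⊗3 =
  [11, 13, 9]
  [10, 12, 8]
  [6, 9, 11]

Each entry (A^⊗3)_ij equals the minimum over all length-3 walks i = v_0 → v_1 → … → v_3 = j of Σ_t A[v_t][v_{t+1}]. For example, for (i, j) = (0, 2) we minimise over 9 possible intermediate vertex sequences; the minimum is 9, attained along the walk 0 → 2 → 0 → 2.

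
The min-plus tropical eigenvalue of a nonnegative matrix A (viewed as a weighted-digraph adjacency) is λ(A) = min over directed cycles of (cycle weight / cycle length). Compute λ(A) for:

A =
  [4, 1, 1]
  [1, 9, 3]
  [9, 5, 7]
λ(A) = 1

Enumerate directed cycles and compute their means (weight / length). Sample:
  cycle 0 → 0: weight = 4, length = 1, mean = 4/1 ≈ 4.000
  cycle 1 → 1: weight = 9, length = 1, mean = 9/1 ≈ 9.000
  cycle 2 → 2: weight = 7, length = 1, mean = 7/1 ≈ 7.000
  cycle 0 → 1 → 0: weight = 2, length = 2, mean = 2/2 ≈ 1.000
  cycle 0 → 2 → 0: weight = 10, length = 2, mean = 10/2 ≈ 5.000
  cycle 1 → 0 → 1: weight = 2, length = 2, mean = 2/2 ≈ 1.000
Minimum mean = 1.000, attained e.g. along the cycle 0 → 1 → 0 with weight 2 and length 2. So λ(A) = 2/2 = 1.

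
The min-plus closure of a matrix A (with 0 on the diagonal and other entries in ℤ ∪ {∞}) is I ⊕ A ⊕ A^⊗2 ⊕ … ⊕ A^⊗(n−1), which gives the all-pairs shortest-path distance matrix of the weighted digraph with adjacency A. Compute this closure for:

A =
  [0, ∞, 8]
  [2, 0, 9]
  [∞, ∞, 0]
Closure =
  [0, ∞, 8]
  [2, 0, 9]
  [∞, ∞, 0]

This is the Floyd-Warshall all-pairs shortest-path computation. For each intermediate vertex k = 0, 1, …, 2, update dist[i][j] ← min(dist[i][j], dist[i][k] + dist[k][j]). The final matrix gives, for each (i, j), the minimum total weight of any directed path from i to j (possibly empty when i = j).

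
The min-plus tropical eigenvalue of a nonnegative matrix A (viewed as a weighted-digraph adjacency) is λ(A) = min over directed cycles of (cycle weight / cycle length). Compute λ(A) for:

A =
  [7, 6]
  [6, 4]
λ(A) = 4

Enumerate directed cycles and compute their means (weight / length). Sample:
  cycle 0 → 0: weight = 7, length = 1, mean = 7/1 ≈ 7.000
  cycle 1 → 1: weight = 4, length = 1, mean = 4/1 ≈ 4.000
  cycle 0 → 1 → 0: weight = 12, length = 2, mean = 12/2 ≈ 6.000
  cycle 1 → 0 → 1: weight = 12, length = 2, mean = 12/2 ≈ 6.000
Minimum mean = 4.000, attained e.g. along the cycle 1 → 1 with weight 4 and length 1. So λ(A) = 4/1 = 4.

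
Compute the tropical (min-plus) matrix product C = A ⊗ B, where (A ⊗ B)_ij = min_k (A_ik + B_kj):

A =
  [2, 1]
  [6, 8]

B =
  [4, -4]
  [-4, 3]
A ⊗ B =
  [-3, -2]
  [4, 2]

Apply the min-plus product entry-by-entry:
  C[0][0] = min over k of (A[0][0] + B[0][0] = 2 + 4 = 6, A[0][1] + B[1][0] = 1 + -4 = -3) = -3 (attained at k = 1)
  C[0][1] = min over k of (A[0][0] + B[0][1] = 2 + -4 = -2, A[0][1] + B[1][1] = 1 + 3 = 4) = -2 (attained at k = 0)
  C[1][0] = min over k of (A[1][0] + B[0][0] = 6 + 4 = 10, A[1][1] + B[1][0] = 8 + -4 = 4) = 4 (attained at k = 1)
  C[1][1] = min over k of (A[1][0] + B[0][1] = 6 + -4 = 2, A[1][1] + B[1][1] = 8 + 3 = 11) = 2 (attained at k = 0)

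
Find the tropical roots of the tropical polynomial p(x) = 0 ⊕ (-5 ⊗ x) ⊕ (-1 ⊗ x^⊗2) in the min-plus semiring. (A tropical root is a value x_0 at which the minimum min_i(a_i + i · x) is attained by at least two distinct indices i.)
Roots: {-4, 5}

Each tropical root is a break point of the lower envelope of the lines y = a_i + i · x (there are 3 lines, with slopes 0, 1, ..., 2). Only the lines that attain the minimum somewhere contribute to roots; other lines are dominated. Here the surviving (envelope) indices are i = 2, i = 1, i = 0.
Intersections between consecutive envelope lines give the roots: for adjacent envelope indices i < j the intersection is x = (a_i − a_j) / (j − i). Reading off the sorted break points: {-4, 5}.
Verification: at each break x_0, at least two indices attain the minimum of min_i(a_i + i · x_0).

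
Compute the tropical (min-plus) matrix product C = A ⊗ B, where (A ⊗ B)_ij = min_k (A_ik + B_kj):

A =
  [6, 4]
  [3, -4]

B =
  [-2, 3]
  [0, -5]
A ⊗ B =
  [4, -1]
  [-4, -9]

Apply the min-plus product entry-by-entry:
  C[0][0] = min over k of (A[0][0] + B[0][0] = 6 + -2 = 4, A[0][1] + B[1][0] = 4 + 0 = 4) = 4 (attained at k = 0)
  C[0][1] = min over k of (A[0][0] + B[0][1] = 6 + 3 = 9, A[0][1] + B[1][1] = 4 + -5 = -1) = -1 (attained at k = 1)
  C[1][0] = min over k of (A[1][0] + B[0][0] = 3 + -2 = 1, A[1][1] + B[1][0] = -4 + 0 = -4) = -4 (attained at k = 1)
  C[1][1] = min over k of (A[1][0] + B[0][1] = 3 + 3 = 6, A[1][1] + B[1][1] = -4 + -5 = -9) = -9 (attained at k = 1)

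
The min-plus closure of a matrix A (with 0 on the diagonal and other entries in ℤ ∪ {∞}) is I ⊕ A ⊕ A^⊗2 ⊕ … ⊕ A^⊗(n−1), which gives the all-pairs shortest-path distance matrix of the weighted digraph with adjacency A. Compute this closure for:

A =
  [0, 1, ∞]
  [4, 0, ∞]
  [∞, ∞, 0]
Closure =
  [0, 1, ∞]
  [4, 0, ∞]
  [∞, ∞, 0]

This is the Floyd-Warshall all-pairs shortest-path computation. For each intermediate vertex k = 0, 1, …, 2, update dist[i][j] ← min(dist[i][j], dist[i][k] + dist[k][j]). The final matrix gives, for each (i, j), the minimum total weight of any directed path from i to j (possibly empty when i = j).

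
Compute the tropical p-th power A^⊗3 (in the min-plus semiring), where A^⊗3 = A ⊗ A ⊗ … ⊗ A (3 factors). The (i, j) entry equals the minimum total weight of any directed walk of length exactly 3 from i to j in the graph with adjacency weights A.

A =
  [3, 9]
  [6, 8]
A^⊗3 =
  [9, 15]
  [12, 18]

Each entry (A^⊗3)_ij equals the minimum over all length-3 walks i = v_0 → v_1 → … → v_3 = j of Σ_t A[v_t][v_{t+1}]. For example, for (i, j) = (0, 1) we minimise over 4 possible intermediate vertex sequences; the minimum is 15, attained along the walk 0 → 0 → 0 → 1.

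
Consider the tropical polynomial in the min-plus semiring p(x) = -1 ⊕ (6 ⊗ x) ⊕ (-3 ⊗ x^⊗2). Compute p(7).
p(7) = -1

A tropical monomial a ⊗ x^⊗i evaluates to a + i · x. Evaluating each term at x = 7:
  Term 0 contributes -1 + 0 · 7 = -1
  Term 1 contributes 6 + 1 · 7 = 13
  Term 2 contributes -3 + 2 · 7 = 11
p(7) = ⊕ of these = min[-1, 13, 11] = -1.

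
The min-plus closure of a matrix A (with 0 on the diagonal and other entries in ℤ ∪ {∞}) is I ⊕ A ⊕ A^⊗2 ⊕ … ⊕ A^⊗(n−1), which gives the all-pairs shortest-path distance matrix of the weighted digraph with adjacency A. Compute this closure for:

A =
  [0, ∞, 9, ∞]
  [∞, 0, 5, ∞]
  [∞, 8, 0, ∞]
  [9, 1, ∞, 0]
Closure =
  [0, 17, 9, ∞]
  [∞, 0, 5, ∞]
  [∞, 8, 0, ∞]
  [9, 1, 6, 0]

This is the Floyd-Warshall all-pairs shortest-path computation. For each intermediate vertex k = 0, 1, …, 3, update dist[i][j] ← min(dist[i][j], dist[i][k] + dist[k][j]). The final matrix gives, for each (i, j), the minimum total weight of any directed path from i to j (possibly empty when i = j).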